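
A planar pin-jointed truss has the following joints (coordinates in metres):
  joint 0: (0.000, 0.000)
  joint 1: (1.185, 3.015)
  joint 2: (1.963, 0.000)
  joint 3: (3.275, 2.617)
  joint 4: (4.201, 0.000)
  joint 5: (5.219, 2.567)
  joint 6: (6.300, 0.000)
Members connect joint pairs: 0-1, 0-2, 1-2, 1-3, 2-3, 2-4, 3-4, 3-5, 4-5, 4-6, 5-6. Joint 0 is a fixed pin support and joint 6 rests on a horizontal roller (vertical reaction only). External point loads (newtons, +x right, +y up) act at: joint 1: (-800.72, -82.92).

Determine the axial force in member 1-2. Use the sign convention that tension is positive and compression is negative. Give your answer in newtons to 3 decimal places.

N=7 nodes, M=11 members, R=3 reactions → 2N=14, M+R=14
member 0 (0-1): L=3.2395, (cx,cy)=(0.3658,0.9307)
member 1 (0-2): L=1.9630, (cx,cy)=(1.0000,0.0000)
member 2 (1-2): L=3.1138, (cx,cy)=(0.2499,-0.9683)
member 3 (1-3): L=2.1276, (cx,cy)=(0.9823,-0.1871)
member 4 (2-3): L=2.9275, (cx,cy)=(0.4482,0.8939)
member 5 (2-4): L=2.2380, (cx,cy)=(1.0000,0.0000)
member 6 (3-4): L=2.7760, (cx,cy)=(0.3336,-0.9427)
member 7 (3-5): L=1.9446, (cx,cy)=(0.9997,-0.0257)
member 8 (4-5): L=2.7615, (cx,cy)=(0.3686,0.9296)
member 9 (4-6): L=2.0990, (cx,cy)=(1.0000,0.0000)
member 10 (5-6): L=2.7853, (cx,cy)=(0.3881,-0.9216)
solve A·x = −loads:
  F[0-1] = -484.0735 N (compression)
  F[0-2] = -623.6480 N (compression)
  F[1-2] = +270.2756 N (tension)
  F[1-3] = +566.1110 N (tension)
  F[2-3] = -292.7496 N (compression)
  F[2-4] = -424.9158 N (compression)
  F[3-4] = +381.8210 N (tension)
  F[3-5] = +297.6488 N (tension)
  F[4-5] = -387.2234 N (compression)
  F[4-6] = -154.8036 N (compression)
  F[5-6] = +398.8703 N (tension)
  Rx@0 = +800.7200 N
  Ry@0 = +450.5249 N
  Ry@6 = -367.6049 N

270.276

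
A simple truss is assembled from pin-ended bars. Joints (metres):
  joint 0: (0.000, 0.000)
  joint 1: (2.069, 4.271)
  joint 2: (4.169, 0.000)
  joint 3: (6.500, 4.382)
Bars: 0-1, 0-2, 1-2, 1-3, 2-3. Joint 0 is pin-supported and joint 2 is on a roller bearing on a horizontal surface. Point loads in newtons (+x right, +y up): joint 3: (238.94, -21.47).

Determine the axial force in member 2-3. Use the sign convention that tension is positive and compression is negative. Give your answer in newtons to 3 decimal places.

-31.519

N=4 nodes, M=5 members, R=3 reactions → 2N=8, M+R=8
member 0 (0-1): L=4.7458, (cx,cy)=(0.4360,0.9000)
member 1 (0-2): L=4.1690, (cx,cy)=(1.0000,0.0000)
member 2 (1-2): L=4.7594, (cx,cy)=(0.4412,-0.8974)
member 3 (1-3): L=4.4324, (cx,cy)=(0.9997,0.0250)
member 4 (2-3): L=4.9634, (cx,cy)=(0.4696,0.8829)
solve A·x = −loads:
  F[0-1] = +292.4037 N (tension)
  F[0-2] = +111.4612 N (tension)
  F[1-2] = -286.1582 N (compression)
  F[1-3] = +253.8218 N (tension)
  F[2-3] = -31.5185 N (compression)
  Rx@0 = -238.9400 N
  Ry@0 = -263.1522 N
  Ry@2 = +284.6222 N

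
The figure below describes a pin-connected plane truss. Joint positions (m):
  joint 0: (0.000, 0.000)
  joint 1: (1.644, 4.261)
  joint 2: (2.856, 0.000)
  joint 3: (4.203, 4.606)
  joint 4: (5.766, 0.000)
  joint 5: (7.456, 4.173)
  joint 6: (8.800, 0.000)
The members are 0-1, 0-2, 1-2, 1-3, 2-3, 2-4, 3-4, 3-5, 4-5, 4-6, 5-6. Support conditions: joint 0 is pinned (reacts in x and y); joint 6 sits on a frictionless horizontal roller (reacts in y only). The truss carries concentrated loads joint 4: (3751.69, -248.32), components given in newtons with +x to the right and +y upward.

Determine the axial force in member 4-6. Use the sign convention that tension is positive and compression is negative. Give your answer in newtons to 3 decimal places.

52.403

N=7 nodes, M=11 members, R=3 reactions → 2N=14, M+R=14
member 0 (0-1): L=4.5671, (cx,cy)=(0.3600,0.9330)
member 1 (0-2): L=2.8560, (cx,cy)=(1.0000,0.0000)
member 2 (1-2): L=4.4300, (cx,cy)=(0.2736,-0.9618)
member 3 (1-3): L=2.5822, (cx,cy)=(0.9910,0.1336)
member 4 (2-3): L=4.7989, (cx,cy)=(0.2807,0.9598)
member 5 (2-4): L=2.9100, (cx,cy)=(1.0000,0.0000)
member 6 (3-4): L=4.8640, (cx,cy)=(0.3213,-0.9470)
member 7 (3-5): L=3.2817, (cx,cy)=(0.9913,-0.1319)
member 8 (4-5): L=4.5022, (cx,cy)=(0.3754,0.9269)
member 9 (4-6): L=3.0340, (cx,cy)=(1.0000,0.0000)
member 10 (5-6): L=4.3841, (cx,cy)=(0.3066,-0.9519)
solve A·x = −loads:
  F[0-1] = -91.7653 N (compression)
  F[0-2] = +3784.7220 N (tension)
  F[1-2] = +81.2637 N (tension)
  F[1-3] = -55.7648 N (compression)
  F[2-3] = -81.4371 N (compression)
  F[2-4] = +3829.8132 N (tension)
  F[3-4] = +106.1865 N (tension)
  F[3-5] = -113.2354 N (compression)
  F[4-5] = +159.4231 N (tension)
  F[4-6] = +52.4028 N (tension)
  F[5-6] = -170.9366 N (compression)
  Rx@0 = -3751.6900 N
  Ry@0 = +85.6140 N
  Ry@6 = +162.7060 N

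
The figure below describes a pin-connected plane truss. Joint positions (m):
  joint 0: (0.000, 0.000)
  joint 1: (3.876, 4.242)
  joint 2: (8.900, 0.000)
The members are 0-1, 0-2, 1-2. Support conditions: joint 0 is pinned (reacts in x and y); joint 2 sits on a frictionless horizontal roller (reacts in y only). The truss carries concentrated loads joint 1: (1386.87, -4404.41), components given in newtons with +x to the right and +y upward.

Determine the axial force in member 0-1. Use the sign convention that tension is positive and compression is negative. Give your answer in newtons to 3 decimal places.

-2472.434

N=3 nodes, M=3 members, R=3 reactions → 2N=6, M+R=6
member 0 (0-1): L=5.7461, (cx,cy)=(0.6745,0.7382)
member 1 (0-2): L=8.9000, (cx,cy)=(1.0000,0.0000)
member 2 (1-2): L=6.5753, (cx,cy)=(0.7641,-0.6451)
solve A·x = −loads:
  F[0-1] = -2472.4343 N (compression)
  F[0-2] = +3054.6300 N (tension)
  F[1-2] = -3997.8584 N (compression)
  Rx@0 = -1386.8700 N
  Ry@0 = +1825.2419 N
  Ry@2 = +2579.1681 N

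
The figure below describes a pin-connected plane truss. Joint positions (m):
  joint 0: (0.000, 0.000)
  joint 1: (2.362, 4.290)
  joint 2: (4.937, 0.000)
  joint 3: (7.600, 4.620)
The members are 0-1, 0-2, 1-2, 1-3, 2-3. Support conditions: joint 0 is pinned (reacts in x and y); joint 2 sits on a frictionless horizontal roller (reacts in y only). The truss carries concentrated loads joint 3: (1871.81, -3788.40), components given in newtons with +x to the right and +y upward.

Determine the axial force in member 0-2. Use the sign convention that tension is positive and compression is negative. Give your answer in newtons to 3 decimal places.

N=4 nodes, M=5 members, R=3 reactions → 2N=8, M+R=8
member 0 (0-1): L=4.8973, (cx,cy)=(0.4823,0.8760)
member 1 (0-2): L=4.9370, (cx,cy)=(1.0000,0.0000)
member 2 (1-2): L=5.0035, (cx,cy)=(0.5146,-0.8574)
member 3 (1-3): L=5.2484, (cx,cy)=(0.9980,0.0629)
member 4 (2-3): L=5.3325, (cx,cy)=(0.4994,0.8664)
solve A·x = −loads:
  F[0-1] = +4332.2729 N (tension)
  F[0-2] = -217.6913 N (compression)
  F[1-2] = -4117.0113 N (compression)
  F[1-3] = +4216.6345 N (tension)
  F[2-3] = -4678.6992 N (compression)
  Rx@0 = -1871.8100 N
  Ry@0 = -3795.0722 N
  Ry@2 = +7583.4722 N

-217.691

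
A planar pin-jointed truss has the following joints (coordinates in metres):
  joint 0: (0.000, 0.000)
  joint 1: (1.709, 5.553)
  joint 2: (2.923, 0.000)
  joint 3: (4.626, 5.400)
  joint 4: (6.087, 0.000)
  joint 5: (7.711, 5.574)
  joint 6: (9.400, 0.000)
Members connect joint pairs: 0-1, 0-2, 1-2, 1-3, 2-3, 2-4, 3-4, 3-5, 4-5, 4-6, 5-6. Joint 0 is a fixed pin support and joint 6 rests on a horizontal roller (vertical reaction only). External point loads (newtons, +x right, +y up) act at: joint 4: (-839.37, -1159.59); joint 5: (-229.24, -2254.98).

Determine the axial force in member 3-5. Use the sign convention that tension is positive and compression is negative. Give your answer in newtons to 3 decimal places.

-1056.225

N=7 nodes, M=11 members, R=3 reactions → 2N=14, M+R=14
member 0 (0-1): L=5.8100, (cx,cy)=(0.2941,0.9558)
member 1 (0-2): L=2.9230, (cx,cy)=(1.0000,0.0000)
member 2 (1-2): L=5.6842, (cx,cy)=(0.2136,-0.9769)
member 3 (1-3): L=2.9210, (cx,cy)=(0.9986,-0.0524)
member 4 (2-3): L=5.6622, (cx,cy)=(0.3008,0.9537)
member 5 (2-4): L=3.1640, (cx,cy)=(1.0000,0.0000)
member 6 (3-4): L=5.5942, (cx,cy)=(0.2612,-0.9653)
member 7 (3-5): L=3.0899, (cx,cy)=(0.9984,0.0563)
member 8 (4-5): L=5.8058, (cx,cy)=(0.2797,0.9601)
member 9 (4-6): L=3.3130, (cx,cy)=(1.0000,0.0000)
member 10 (5-6): L=5.8243, (cx,cy)=(0.2900,-0.9570)
solve A·x = −loads:
  F[0-1] = -993.7689 N (compression)
  F[0-2] = -776.2965 N (compression)
  F[1-2] = +999.3922 N (tension)
  F[1-3] = -506.4551 N (compression)
  F[2-3] = -1023.7342 N (compression)
  F[2-4] = -254.9437 N (compression)
  F[3-4] = +922.3370 N (tension)
  F[3-5] = -1056.2250 N (compression)
  F[4-5] = +280.4593 N (tension)
  F[4-6] = +746.8583 N (tension)
  F[5-6] = -2575.4347 N (compression)
  Rx@0 = +1068.6100 N
  Ry@0 = +949.8050 N
  Ry@6 = +2464.7650 N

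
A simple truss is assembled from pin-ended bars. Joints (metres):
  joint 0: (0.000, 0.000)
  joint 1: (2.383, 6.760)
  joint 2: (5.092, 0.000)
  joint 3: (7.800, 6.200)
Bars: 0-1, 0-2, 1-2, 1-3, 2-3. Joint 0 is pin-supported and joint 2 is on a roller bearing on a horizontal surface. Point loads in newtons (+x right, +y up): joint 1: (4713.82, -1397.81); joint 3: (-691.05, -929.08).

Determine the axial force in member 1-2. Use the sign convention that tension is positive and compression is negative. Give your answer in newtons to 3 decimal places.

N=4 nodes, M=5 members, R=3 reactions → 2N=8, M+R=8
member 0 (0-1): L=7.1677, (cx,cy)=(0.3325,0.9431)
member 1 (0-2): L=5.0920, (cx,cy)=(1.0000,0.0000)
member 2 (1-2): L=7.2826, (cx,cy)=(0.3720,-0.9282)
member 3 (1-3): L=5.4459, (cx,cy)=(0.9947,-0.1028)
member 4 (2-3): L=6.7656, (cx,cy)=(0.4003,0.9164)
solve A·x = −loads:
  F[0-1] = +5478.6093 N (tension)
  F[0-2] = +2201.3378 N (tension)
  F[1-2] = -7041.8896 N (compression)
  F[1-3] = -274.3828 N (compression)
  F[2-3] = -1044.6239 N (compression)
  Rx@0 = -4022.7700 N
  Ry@0 = -5166.9667 N
  Ry@2 = +7493.8567 N

-7041.890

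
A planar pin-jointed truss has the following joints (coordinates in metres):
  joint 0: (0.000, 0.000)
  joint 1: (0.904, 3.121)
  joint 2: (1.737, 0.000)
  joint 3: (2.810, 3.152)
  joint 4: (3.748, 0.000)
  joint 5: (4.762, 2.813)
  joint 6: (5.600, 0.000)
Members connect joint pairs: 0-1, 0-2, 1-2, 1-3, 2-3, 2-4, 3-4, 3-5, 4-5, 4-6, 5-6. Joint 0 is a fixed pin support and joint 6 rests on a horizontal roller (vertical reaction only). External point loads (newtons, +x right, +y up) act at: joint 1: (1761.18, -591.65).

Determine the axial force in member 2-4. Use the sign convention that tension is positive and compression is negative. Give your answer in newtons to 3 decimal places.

N=7 nodes, M=11 members, R=3 reactions → 2N=14, M+R=14
member 0 (0-1): L=3.2493, (cx,cy)=(0.2782,0.9605)
member 1 (0-2): L=1.7370, (cx,cy)=(1.0000,0.0000)
member 2 (1-2): L=3.2303, (cx,cy)=(0.2579,-0.9662)
member 3 (1-3): L=1.9063, (cx,cy)=(0.9999,0.0163)
member 4 (2-3): L=3.3296, (cx,cy)=(0.3223,0.9467)
member 5 (2-4): L=2.0110, (cx,cy)=(1.0000,0.0000)
member 6 (3-4): L=3.2886, (cx,cy)=(0.2852,-0.9585)
member 7 (3-5): L=1.9812, (cx,cy)=(0.9853,-0.1711)
member 8 (4-5): L=2.9902, (cx,cy)=(0.3391,0.9407)
member 9 (4-6): L=1.8520, (cx,cy)=(1.0000,0.0000)
member 10 (5-6): L=2.9352, (cx,cy)=(0.2855,-0.9584)
solve A·x = −loads:
  F[0-1] = +505.3546 N (tension)
  F[0-2] = +1620.5828 N (tension)
  F[1-2] = -1137.0998 N (compression)
  F[1-3] = -1327.5292 N (compression)
  F[2-3] = +1160.5547 N (tension)
  F[2-4] = +953.3555 N (tension)
  F[3-4] = -1002.8165 N (compression)
  F[3-5] = -677.3139 N (compression)
  F[4-5] = +1021.6986 N (tension)
  F[4-6] = +320.8568 N (tension)
  F[5-6] = -1123.8289 N (compression)
  Rx@0 = -1761.1800 N
  Ry@0 = -485.4026 N
  Ry@6 = +1077.0526 N

953.356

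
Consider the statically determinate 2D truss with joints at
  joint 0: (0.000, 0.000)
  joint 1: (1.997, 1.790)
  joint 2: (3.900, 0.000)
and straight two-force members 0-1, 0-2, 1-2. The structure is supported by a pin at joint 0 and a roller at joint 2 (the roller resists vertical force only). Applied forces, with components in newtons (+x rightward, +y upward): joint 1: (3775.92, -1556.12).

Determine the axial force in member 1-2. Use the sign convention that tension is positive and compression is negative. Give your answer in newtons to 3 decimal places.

N=3 nodes, M=3 members, R=3 reactions → 2N=6, M+R=6
member 0 (0-1): L=2.6818, (cx,cy)=(0.7446,0.6675)
member 1 (0-2): L=3.9000, (cx,cy)=(1.0000,0.0000)
member 2 (1-2): L=2.6126, (cx,cy)=(0.7284,-0.6851)
solve A·x = −loads:
  F[0-1] = +1458.8806 N (tension)
  F[0-2] = +2689.5702 N (tension)
  F[1-2] = -3692.4244 N (compression)
  Rx@0 = -3775.9200 N
  Ry@0 = -973.7437 N
  Ry@2 = +2529.8637 N

-3692.424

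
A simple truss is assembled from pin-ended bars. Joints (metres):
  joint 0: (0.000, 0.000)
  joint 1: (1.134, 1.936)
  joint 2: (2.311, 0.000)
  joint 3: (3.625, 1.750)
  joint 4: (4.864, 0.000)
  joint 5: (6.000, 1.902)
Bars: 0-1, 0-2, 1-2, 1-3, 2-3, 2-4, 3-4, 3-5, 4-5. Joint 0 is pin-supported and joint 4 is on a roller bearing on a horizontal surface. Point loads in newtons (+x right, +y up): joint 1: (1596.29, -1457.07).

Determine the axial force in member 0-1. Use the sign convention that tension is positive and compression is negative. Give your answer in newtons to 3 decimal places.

N=6 nodes, M=9 members, R=3 reactions → 2N=12, M+R=12
member 0 (0-1): L=2.2437, (cx,cy)=(0.5054,0.8629)
member 1 (0-2): L=2.3110, (cx,cy)=(1.0000,0.0000)
member 2 (1-2): L=2.2657, (cx,cy)=(0.5195,-0.8545)
member 3 (1-3): L=2.4979, (cx,cy)=(0.9972,-0.0745)
member 4 (2-3): L=2.1884, (cx,cy)=(0.6004,0.7997)
member 5 (2-4): L=2.5530, (cx,cy)=(1.0000,0.0000)
member 6 (3-4): L=2.1442, (cx,cy)=(0.5778,-0.8162)
member 7 (3-5): L=2.3799, (cx,cy)=(0.9980,0.0639)
member 8 (4-5): L=2.2154, (cx,cy)=(0.5128,0.8585)
solve A·x = −loads:
  F[0-1] = -558.6008 N (compression)
  F[0-2] = +1878.6192 N (tension)
  F[1-2] = -1023.4209 N (compression)
  F[1-3] = -1350.7173 N (compression)
  F[2-3] = +1093.5654 N (tension)
  F[2-4] = +690.3487 N (tension)
  F[3-4] = -1194.7136 N (compression)
  F[3-5] = +0.0000 N (tension)
  F[4-5] = -0.0000 N (compression)
  Rx@0 = -1596.2900 N
  Ry@0 = +482.0012 N
  Ry@4 = +975.0688 N

-558.601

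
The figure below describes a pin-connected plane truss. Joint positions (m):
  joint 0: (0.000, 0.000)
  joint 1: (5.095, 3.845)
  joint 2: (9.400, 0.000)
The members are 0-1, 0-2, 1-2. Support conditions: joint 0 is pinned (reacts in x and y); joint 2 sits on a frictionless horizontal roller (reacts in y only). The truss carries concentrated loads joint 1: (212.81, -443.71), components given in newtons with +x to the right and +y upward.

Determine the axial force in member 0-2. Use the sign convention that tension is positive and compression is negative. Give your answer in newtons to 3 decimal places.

N=3 nodes, M=3 members, R=3 reactions → 2N=6, M+R=6
member 0 (0-1): L=6.3830, (cx,cy)=(0.7982,0.6024)
member 1 (0-2): L=9.4000, (cx,cy)=(1.0000,0.0000)
member 2 (1-2): L=5.7721, (cx,cy)=(0.7458,-0.6661)
solve A·x = −loads:
  F[0-1] = -192.8378 N (compression)
  F[0-2] = +366.7352 N (tension)
  F[1-2] = -491.7141 N (compression)
  Rx@0 = -212.8100 N
  Ry@0 = +116.1614 N
  Ry@2 = +327.5486 N

366.735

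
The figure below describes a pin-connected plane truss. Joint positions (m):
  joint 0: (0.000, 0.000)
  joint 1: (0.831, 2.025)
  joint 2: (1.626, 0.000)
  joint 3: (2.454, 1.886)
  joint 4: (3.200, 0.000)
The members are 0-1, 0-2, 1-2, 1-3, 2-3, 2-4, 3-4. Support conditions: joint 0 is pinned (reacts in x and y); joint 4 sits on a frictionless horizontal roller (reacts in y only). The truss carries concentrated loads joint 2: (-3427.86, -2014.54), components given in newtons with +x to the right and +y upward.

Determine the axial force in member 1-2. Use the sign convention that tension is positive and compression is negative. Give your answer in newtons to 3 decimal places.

1140.283

N=5 nodes, M=7 members, R=3 reactions → 2N=10, M+R=10
member 0 (0-1): L=2.1889, (cx,cy)=(0.3796,0.9251)
member 1 (0-2): L=1.6260, (cx,cy)=(1.0000,0.0000)
member 2 (1-2): L=2.1755, (cx,cy)=(0.3654,-0.9308)
member 3 (1-3): L=1.6289, (cx,cy)=(0.9964,-0.0853)
member 4 (2-3): L=2.0598, (cx,cy)=(0.4020,0.9156)
member 5 (2-4): L=1.5740, (cx,cy)=(1.0000,0.0000)
member 6 (3-4): L=2.0282, (cx,cy)=(0.3678,-0.9299)
solve A·x = −loads:
  F[0-1] = -1071.0929 N (compression)
  F[0-2] = -3021.2232 N (compression)
  F[1-2] = +1140.2833 N (tension)
  F[1-3] = -826.3548 N (compression)
  F[2-3] = +1040.9330 N (tension)
  F[2-4] = +404.8961 N (tension)
  F[3-4] = -1100.8069 N (compression)
  Rx@0 = +3427.8600 N
  Ry@0 = +990.9019 N
  Ry@4 = +1023.6381 N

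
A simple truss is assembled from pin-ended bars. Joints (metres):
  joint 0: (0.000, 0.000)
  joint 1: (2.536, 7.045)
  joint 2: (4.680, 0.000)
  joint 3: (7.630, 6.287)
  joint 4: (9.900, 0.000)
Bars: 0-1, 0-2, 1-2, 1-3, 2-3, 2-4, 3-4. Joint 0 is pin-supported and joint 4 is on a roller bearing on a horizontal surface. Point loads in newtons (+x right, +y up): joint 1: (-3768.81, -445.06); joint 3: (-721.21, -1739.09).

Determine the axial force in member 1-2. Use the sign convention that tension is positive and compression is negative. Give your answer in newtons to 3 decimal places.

3362.523

N=5 nodes, M=7 members, R=3 reactions → 2N=10, M+R=10
member 0 (0-1): L=7.4875, (cx,cy)=(0.3387,0.9409)
member 1 (0-2): L=4.6800, (cx,cy)=(1.0000,0.0000)
member 2 (1-2): L=7.3640, (cx,cy)=(0.2911,-0.9567)
member 3 (1-3): L=5.1501, (cx,cy)=(0.9891,-0.1472)
member 4 (2-3): L=6.9447, (cx,cy)=(0.4248,0.9053)
member 5 (2-4): L=5.2200, (cx,cy)=(1.0000,0.0000)
member 6 (3-4): L=6.6843, (cx,cy)=(0.3396,-0.9406)
solve A·x = −loads:
  F[0-1] = -4112.8509 N (compression)
  F[0-2] = -3097.0146 N (compression)
  F[1-2] = +3362.5225 N (tension)
  F[1-3] = +1412.2013 N (tension)
  F[2-3] = -3553.3782 N (compression)
  F[2-4] = -608.6122 N (compression)
  F[3-4] = +1792.1232 N (tension)
  Rx@0 = +4490.0200 N
  Ry@0 = +3869.7646 N
  Ry@4 = -1685.6146 N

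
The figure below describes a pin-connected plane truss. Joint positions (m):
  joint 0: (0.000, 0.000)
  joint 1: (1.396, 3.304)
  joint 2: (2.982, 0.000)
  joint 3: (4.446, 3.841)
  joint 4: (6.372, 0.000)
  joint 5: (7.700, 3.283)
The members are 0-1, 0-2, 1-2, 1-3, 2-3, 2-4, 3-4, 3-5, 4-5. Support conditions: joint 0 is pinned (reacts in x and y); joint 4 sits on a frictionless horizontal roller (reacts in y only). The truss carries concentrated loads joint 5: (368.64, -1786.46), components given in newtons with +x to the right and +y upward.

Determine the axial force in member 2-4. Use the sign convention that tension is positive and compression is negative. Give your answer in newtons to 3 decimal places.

N=6 nodes, M=9 members, R=3 reactions → 2N=12, M+R=12
member 0 (0-1): L=3.5868, (cx,cy)=(0.3892,0.9212)
member 1 (0-2): L=2.9820, (cx,cy)=(1.0000,0.0000)
member 2 (1-2): L=3.6649, (cx,cy)=(0.4327,-0.9015)
member 3 (1-3): L=3.0969, (cx,cy)=(0.9849,0.1734)
member 4 (2-3): L=4.1105, (cx,cy)=(0.3562,0.9344)
member 5 (2-4): L=3.3900, (cx,cy)=(1.0000,0.0000)
member 6 (3-4): L=4.2968, (cx,cy)=(0.4482,-0.8939)
member 7 (3-5): L=3.3015, (cx,cy)=(0.9856,-0.1690)
member 8 (4-5): L=3.5414, (cx,cy)=(0.3750,0.9270)
solve A·x = −loads:
  F[0-1] = +610.3783 N (tension)
  F[0-2] = +131.0787 N (tension)
  F[1-2] = -532.2913 N (compression)
  F[1-3] = +475.1067 N (tension)
  F[2-3] = +513.5434 N (tension)
  F[2-4] = -282.1719 N (compression)
  F[3-4] = -824.7389 N (compression)
  F[3-5] = +1035.3861 N (tension)
  F[4-5] = -1738.3120 N (compression)
  Rx@0 = -368.6400 N
  Ry@0 = -562.2511 N
  Ry@4 = +2348.7111 N

-282.172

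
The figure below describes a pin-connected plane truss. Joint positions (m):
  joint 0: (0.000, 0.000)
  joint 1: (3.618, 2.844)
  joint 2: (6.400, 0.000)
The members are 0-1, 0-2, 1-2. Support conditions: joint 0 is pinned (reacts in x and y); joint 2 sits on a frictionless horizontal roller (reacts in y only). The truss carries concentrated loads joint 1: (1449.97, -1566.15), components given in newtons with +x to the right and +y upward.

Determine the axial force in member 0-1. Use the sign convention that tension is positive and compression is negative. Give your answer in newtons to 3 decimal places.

-58.990

N=3 nodes, M=3 members, R=3 reactions → 2N=6, M+R=6
member 0 (0-1): L=4.6020, (cx,cy)=(0.7862,0.6180)
member 1 (0-2): L=6.4000, (cx,cy)=(1.0000,0.0000)
member 2 (1-2): L=3.9784, (cx,cy)=(0.6993,-0.7149)
solve A·x = −loads:
  F[0-1] = -58.9899 N (compression)
  F[0-2] = +1496.3468 N (tension)
  F[1-2] = -2139.8643 N (compression)
  Rx@0 = -1449.9700 N
  Ry@0 = +36.4554 N
  Ry@2 = +1529.6946 N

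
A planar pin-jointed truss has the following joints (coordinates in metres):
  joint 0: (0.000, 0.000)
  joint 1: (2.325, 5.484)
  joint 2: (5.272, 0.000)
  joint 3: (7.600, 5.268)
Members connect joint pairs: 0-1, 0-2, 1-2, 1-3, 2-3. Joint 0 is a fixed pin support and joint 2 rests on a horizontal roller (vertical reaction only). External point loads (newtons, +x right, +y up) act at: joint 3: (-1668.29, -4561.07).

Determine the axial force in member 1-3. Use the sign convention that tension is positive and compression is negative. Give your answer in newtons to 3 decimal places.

N=4 nodes, M=5 members, R=3 reactions → 2N=8, M+R=8
member 0 (0-1): L=5.9565, (cx,cy)=(0.3903,0.9207)
member 1 (0-2): L=5.2720, (cx,cy)=(1.0000,0.0000)
member 2 (1-2): L=6.2257, (cx,cy)=(0.4734,-0.8809)
member 3 (1-3): L=5.2794, (cx,cy)=(0.9992,-0.0409)
member 4 (2-3): L=5.7595, (cx,cy)=(0.4042,0.9147)
solve A·x = −loads:
  F[0-1] = +376.9458 N (tension)
  F[0-2] = -1815.4232 N (compression)
  F[1-2] = -409.8383 N (compression)
  F[1-3] = +341.4210 N (tension)
  F[2-3] = -4971.3096 N (compression)
  Rx@0 = +1668.2900 N
  Ry@0 = -347.0446 N
  Ry@2 = +4908.1146 N

341.421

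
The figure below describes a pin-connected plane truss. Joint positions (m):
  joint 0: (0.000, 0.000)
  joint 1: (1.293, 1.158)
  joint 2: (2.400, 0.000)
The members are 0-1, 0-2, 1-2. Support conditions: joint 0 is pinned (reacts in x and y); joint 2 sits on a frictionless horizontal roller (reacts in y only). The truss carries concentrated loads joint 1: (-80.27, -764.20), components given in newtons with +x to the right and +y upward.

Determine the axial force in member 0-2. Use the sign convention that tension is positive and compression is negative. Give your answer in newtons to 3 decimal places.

356.556

N=3 nodes, M=3 members, R=3 reactions → 2N=6, M+R=6
member 0 (0-1): L=1.7357, (cx,cy)=(0.7449,0.6671)
member 1 (0-2): L=2.4000, (cx,cy)=(1.0000,0.0000)
member 2 (1-2): L=1.6020, (cx,cy)=(0.6910,-0.7228)
solve A·x = −loads:
  F[0-1] = -586.4025 N (compression)
  F[0-2] = +356.5558 N (tension)
  F[1-2] = -515.9922 N (compression)
  Rx@0 = +80.2700 N
  Ry@0 = +391.2175 N
  Ry@2 = +372.9825 N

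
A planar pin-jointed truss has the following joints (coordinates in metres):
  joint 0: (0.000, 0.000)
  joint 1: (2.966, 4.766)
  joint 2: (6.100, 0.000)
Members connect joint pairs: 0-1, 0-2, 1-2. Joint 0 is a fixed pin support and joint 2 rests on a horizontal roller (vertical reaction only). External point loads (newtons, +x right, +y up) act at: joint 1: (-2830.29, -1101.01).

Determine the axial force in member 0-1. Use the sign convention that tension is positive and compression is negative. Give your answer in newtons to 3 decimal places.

N=3 nodes, M=3 members, R=3 reactions → 2N=6, M+R=6
member 0 (0-1): L=5.6135, (cx,cy)=(0.5284,0.8490)
member 1 (0-2): L=6.1000, (cx,cy)=(1.0000,0.0000)
member 2 (1-2): L=5.7041, (cx,cy)=(0.5494,-0.8355)
solve A·x = −loads:
  F[0-1] = -3270.8447 N (compression)
  F[0-2] = -1102.0912 N (compression)
  F[1-2] = +2005.8820 N (tension)
  Rx@0 = +2830.2900 N
  Ry@0 = +2777.0045 N
  Ry@2 = -1675.9945 N

-3270.845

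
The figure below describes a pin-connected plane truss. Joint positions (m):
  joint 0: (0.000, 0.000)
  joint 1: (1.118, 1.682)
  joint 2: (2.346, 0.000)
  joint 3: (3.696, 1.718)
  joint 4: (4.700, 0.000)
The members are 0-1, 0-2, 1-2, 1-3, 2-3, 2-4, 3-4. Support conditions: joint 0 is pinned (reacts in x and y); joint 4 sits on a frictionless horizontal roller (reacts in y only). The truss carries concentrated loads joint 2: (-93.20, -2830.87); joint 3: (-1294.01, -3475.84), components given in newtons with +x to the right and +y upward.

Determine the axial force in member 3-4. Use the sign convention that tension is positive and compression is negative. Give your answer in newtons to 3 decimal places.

-4254.645

N=5 nodes, M=7 members, R=3 reactions → 2N=10, M+R=10
member 0 (0-1): L=2.0197, (cx,cy)=(0.5536,0.8328)
member 1 (0-2): L=2.3460, (cx,cy)=(1.0000,0.0000)
member 2 (1-2): L=2.0826, (cx,cy)=(0.5897,-0.8077)
member 3 (1-3): L=2.5783, (cx,cy)=(0.9999,0.0140)
member 4 (2-3): L=2.1850, (cx,cy)=(0.6179,0.7863)
member 5 (2-4): L=2.3540, (cx,cy)=(1.0000,0.0000)
member 6 (3-4): L=1.9899, (cx,cy)=(0.5046,-0.8634)
solve A·x = −loads:
  F[0-1] = -3161.9947 N (compression)
  F[0-2] = +363.1345 N (tension)
  F[1-2] = +3197.6189 N (tension)
  F[1-3] = -3636.1921 N (compression)
  F[2-3] = +315.7846 N (tension)
  F[2-4] = +2146.7163 N (tension)
  F[3-4] = -4254.6449 N (compression)
  Rx@0 = +1387.2100 N
  Ry@0 = +2633.3448 N
  Ry@4 = +3673.3652 N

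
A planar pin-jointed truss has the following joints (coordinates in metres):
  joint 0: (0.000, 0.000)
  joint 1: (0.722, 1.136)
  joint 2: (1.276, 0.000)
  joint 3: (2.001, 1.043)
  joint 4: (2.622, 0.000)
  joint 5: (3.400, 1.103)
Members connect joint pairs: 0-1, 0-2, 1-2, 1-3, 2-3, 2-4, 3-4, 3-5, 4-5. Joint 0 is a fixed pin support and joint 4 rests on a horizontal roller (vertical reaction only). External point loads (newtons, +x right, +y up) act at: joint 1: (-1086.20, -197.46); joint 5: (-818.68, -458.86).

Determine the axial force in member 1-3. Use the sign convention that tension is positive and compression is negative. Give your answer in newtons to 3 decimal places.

N=6 nodes, M=9 members, R=3 reactions → 2N=12, M+R=12
member 0 (0-1): L=1.3460, (cx,cy)=(0.5364,0.8440)
member 1 (0-2): L=1.2760, (cx,cy)=(1.0000,0.0000)
member 2 (1-2): L=1.2639, (cx,cy)=(0.4383,-0.8988)
member 3 (1-3): L=1.2824, (cx,cy)=(0.9974,-0.0725)
member 4 (2-3): L=1.2702, (cx,cy)=(0.5708,0.8211)
member 5 (2-4): L=1.3460, (cx,cy)=(1.0000,0.0000)
member 6 (3-4): L=1.2139, (cx,cy)=(0.5116,-0.8592)
member 7 (3-5): L=1.4003, (cx,cy)=(0.9991,0.0428)
member 8 (4-5): L=1.3498, (cx,cy)=(0.5764,0.8172)
solve A·x = −loads:
  F[0-1] = -973.8920 N (compression)
  F[0-2] = -1382.4895 N (compression)
  F[1-2] = +673.0286 N (tension)
  F[1-3] = +269.5105 N (tension)
  F[2-3] = -736.7160 N (compression)
  F[2-4] = -666.9894 N (compression)
  F[3-4] = +701.3005 N (tension)
  F[3-5] = -510.9348 N (compression)
  F[4-5] = -534.7303 N (compression)
  Rx@0 = +1904.8800 N
  Ry@0 = +821.9329 N
  Ry@4 = -165.6129 N

269.510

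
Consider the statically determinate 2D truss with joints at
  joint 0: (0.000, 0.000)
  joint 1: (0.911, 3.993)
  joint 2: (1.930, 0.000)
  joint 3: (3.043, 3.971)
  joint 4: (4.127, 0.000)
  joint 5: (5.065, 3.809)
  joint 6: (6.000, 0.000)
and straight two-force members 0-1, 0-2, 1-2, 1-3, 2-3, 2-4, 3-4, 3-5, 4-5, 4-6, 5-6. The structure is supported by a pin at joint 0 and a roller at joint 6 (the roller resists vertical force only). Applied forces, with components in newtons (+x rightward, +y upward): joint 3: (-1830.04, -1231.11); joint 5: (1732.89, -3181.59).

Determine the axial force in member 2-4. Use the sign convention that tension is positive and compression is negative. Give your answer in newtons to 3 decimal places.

832.850

N=7 nodes, M=11 members, R=3 reactions → 2N=14, M+R=14
member 0 (0-1): L=4.0956, (cx,cy)=(0.2224,0.9749)
member 1 (0-2): L=1.9300, (cx,cy)=(1.0000,0.0000)
member 2 (1-2): L=4.1210, (cx,cy)=(0.2473,-0.9689)
member 3 (1-3): L=2.1321, (cx,cy)=(0.9999,-0.0103)
member 4 (2-3): L=4.1240, (cx,cy)=(0.2699,0.9629)
member 5 (2-4): L=2.1970, (cx,cy)=(1.0000,0.0000)
member 6 (3-4): L=4.1163, (cx,cy)=(0.2633,-0.9647)
member 7 (3-5): L=2.0285, (cx,cy)=(0.9968,-0.0799)
member 8 (4-5): L=3.9228, (cx,cy)=(0.2391,0.9710)
member 9 (4-6): L=1.8730, (cx,cy)=(1.0000,0.0000)
member 10 (5-6): L=3.9221, (cx,cy)=(0.2384,-0.9712)
solve A·x = −loads:
  F[0-1] = -1244.7999 N (compression)
  F[0-2] = +179.7354 N (tension)
  F[1-2] = +1258.7737 N (tension)
  F[1-3] = -588.1759 N (compression)
  F[2-3] = -1266.6863 N (compression)
  F[2-4] = +832.8501 N (tension)
  F[3-4] = -94.9605 N (compression)
  F[3-5] = +928.0113 N (tension)
  F[4-5] = +94.3455 N (tension)
  F[4-6] = +785.2834 N (tension)
  F[5-6] = -3294.0575 N (compression)
  Rx@0 = +97.1500 N
  Ry@0 = +1213.6150 N
  Ry@6 = +3199.0850 N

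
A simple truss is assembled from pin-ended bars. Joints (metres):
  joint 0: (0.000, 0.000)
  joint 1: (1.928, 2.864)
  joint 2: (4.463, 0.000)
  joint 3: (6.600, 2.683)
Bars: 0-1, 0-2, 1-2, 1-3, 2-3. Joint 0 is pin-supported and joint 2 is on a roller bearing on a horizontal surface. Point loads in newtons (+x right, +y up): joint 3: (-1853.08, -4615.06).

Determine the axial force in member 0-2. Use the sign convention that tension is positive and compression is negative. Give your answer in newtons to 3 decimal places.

-2590.758

N=4 nodes, M=5 members, R=3 reactions → 2N=8, M+R=8
member 0 (0-1): L=3.4525, (cx,cy)=(0.5584,0.8295)
member 1 (0-2): L=4.4630, (cx,cy)=(1.0000,0.0000)
member 2 (1-2): L=3.8248, (cx,cy)=(0.6628,-0.7488)
member 3 (1-3): L=4.6755, (cx,cy)=(0.9993,-0.0387)
member 4 (2-3): L=3.4301, (cx,cy)=(0.6230,0.7822)
solve A·x = −loads:
  F[0-1] = +1320.9666 N (tension)
  F[0-2] = -2590.7576 N (compression)
  F[1-2] = -1554.8831 N (compression)
  F[1-3] = +1769.5622 N (tension)
  F[2-3] = -5812.4951 N (compression)
  Rx@0 = +1853.0800 N
  Ry@0 = -1095.8032 N
  Ry@2 = +5710.8632 N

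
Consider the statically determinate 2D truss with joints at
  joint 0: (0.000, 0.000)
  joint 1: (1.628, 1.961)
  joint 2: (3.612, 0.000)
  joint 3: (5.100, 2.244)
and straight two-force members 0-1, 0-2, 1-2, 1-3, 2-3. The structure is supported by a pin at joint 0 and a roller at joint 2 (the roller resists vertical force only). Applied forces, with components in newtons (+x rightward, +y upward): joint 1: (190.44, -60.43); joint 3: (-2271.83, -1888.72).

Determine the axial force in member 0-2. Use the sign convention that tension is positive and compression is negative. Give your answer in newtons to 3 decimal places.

-1613.889

N=4 nodes, M=5 members, R=3 reactions → 2N=8, M+R=8
member 0 (0-1): L=2.5487, (cx,cy)=(0.6388,0.7694)
member 1 (0-2): L=3.6120, (cx,cy)=(1.0000,0.0000)
member 2 (1-2): L=2.7896, (cx,cy)=(0.7112,-0.7030)
member 3 (1-3): L=3.4835, (cx,cy)=(0.9967,0.0812)
member 4 (2-3): L=2.6925, (cx,cy)=(0.5526,0.8334)
solve A·x = −loads:
  F[0-1] = -731.8935 N (compression)
  F[0-2] = -1613.8891 N (compression)
  F[1-2] = +590.1465 N (tension)
  F[1-3] = -1081.2372 N (compression)
  F[2-3] = -2160.8343 N (compression)
  Rx@0 = +2081.3900 N
  Ry@0 = +563.1261 N
  Ry@2 = +1386.0239 N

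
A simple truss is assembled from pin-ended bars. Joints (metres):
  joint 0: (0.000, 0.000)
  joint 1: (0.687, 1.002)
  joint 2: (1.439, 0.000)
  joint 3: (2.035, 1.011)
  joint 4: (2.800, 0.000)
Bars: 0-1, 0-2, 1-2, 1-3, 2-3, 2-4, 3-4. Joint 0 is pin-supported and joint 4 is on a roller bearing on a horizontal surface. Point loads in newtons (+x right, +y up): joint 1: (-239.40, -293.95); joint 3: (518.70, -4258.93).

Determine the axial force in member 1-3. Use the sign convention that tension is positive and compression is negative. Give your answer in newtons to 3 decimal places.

-1376.839

N=5 nodes, M=7 members, R=3 reactions → 2N=10, M+R=10
member 0 (0-1): L=1.2149, (cx,cy)=(0.5655,0.8248)
member 1 (0-2): L=1.4390, (cx,cy)=(1.0000,0.0000)
member 2 (1-2): L=1.2528, (cx,cy)=(0.6003,-0.7998)
member 3 (1-3): L=1.3480, (cx,cy)=(1.0000,0.0067)
member 4 (2-3): L=1.1736, (cx,cy)=(0.5078,0.8615)
member 5 (2-4): L=1.3610, (cx,cy)=(1.0000,0.0000)
member 6 (3-4): L=1.2678, (cx,cy)=(0.6034,-0.7974)
solve A·x = −loads:
  F[0-1] = -1556.5841 N (compression)
  F[0-2] = +1159.5177 N (tension)
  F[1-2] = +1226.1295 N (tension)
  F[1-3] = -1376.8393 N (compression)
  F[2-3] = -1138.3905 N (compression)
  F[2-4] = +2473.6279 N (tension)
  F[3-4] = -4099.4691 N (compression)
  Rx@0 = -279.3000 N
  Ry@0 = +1283.8110 N
  Ry@4 = +3269.0690 N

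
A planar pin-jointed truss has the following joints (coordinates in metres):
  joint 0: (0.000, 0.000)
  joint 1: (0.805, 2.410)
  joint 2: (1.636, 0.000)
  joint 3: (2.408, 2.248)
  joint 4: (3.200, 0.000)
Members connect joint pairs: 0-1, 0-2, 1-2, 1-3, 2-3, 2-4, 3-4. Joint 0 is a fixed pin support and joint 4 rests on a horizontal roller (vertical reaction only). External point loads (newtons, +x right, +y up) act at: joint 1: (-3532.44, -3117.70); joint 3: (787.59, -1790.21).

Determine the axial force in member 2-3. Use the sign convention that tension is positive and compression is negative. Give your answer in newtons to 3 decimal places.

N=5 nodes, M=7 members, R=3 reactions → 2N=10, M+R=10
member 0 (0-1): L=2.5409, (cx,cy)=(0.3168,0.9485)
member 1 (0-2): L=1.6360, (cx,cy)=(1.0000,0.0000)
member 2 (1-2): L=2.5492, (cx,cy)=(0.3260,-0.9454)
member 3 (1-3): L=1.6112, (cx,cy)=(0.9949,-0.1005)
member 4 (2-3): L=2.3769, (cx,cy)=(0.3248,0.9458)
member 5 (2-4): L=1.5640, (cx,cy)=(1.0000,0.0000)
member 6 (3-4): L=2.3834, (cx,cy)=(0.3323,-0.9432)
solve A·x = −loads:
  F[0-1] = -5148.8011 N (compression)
  F[0-2] = -1113.6169 N (compression)
  F[1-2] = +1724.7617 N (tension)
  F[1-3] = +1345.7917 N (tension)
  F[2-3] = -1724.0206 N (compression)
  F[2-4] = +8.5762 N (tension)
  F[3-4] = -25.8091 N (compression)
  Rx@0 = +2744.8500 N
  Ry@0 = +4883.5675 N
  Ry@4 = +24.3425 N

-1724.021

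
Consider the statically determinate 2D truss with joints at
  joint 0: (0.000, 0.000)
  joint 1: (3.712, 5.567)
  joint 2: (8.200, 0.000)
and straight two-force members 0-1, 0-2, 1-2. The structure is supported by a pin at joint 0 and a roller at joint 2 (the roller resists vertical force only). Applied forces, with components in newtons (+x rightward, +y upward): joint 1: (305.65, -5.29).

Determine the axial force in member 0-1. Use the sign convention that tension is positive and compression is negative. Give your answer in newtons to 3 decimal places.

245.926

N=3 nodes, M=3 members, R=3 reactions → 2N=6, M+R=6
member 0 (0-1): L=6.6911, (cx,cy)=(0.5548,0.8320)
member 1 (0-2): L=8.2000, (cx,cy)=(1.0000,0.0000)
member 2 (1-2): L=7.1508, (cx,cy)=(0.6276,-0.7785)
solve A·x = −loads:
  F[0-1] = +245.9257 N (tension)
  F[0-2] = +169.2180 N (tension)
  F[1-2] = -269.6169 N (compression)
  Rx@0 = -305.6500 N
  Ry@0 = -204.6112 N
  Ry@2 = +209.9012 N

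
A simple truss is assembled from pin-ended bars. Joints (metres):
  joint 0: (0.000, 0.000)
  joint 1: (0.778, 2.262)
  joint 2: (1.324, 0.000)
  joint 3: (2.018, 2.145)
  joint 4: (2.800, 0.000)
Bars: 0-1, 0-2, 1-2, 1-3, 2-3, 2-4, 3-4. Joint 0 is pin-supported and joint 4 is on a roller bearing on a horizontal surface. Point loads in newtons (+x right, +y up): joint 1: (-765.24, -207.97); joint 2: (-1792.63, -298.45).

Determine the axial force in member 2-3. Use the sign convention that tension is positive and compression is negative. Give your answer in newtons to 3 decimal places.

-412.929

N=5 nodes, M=7 members, R=3 reactions → 2N=10, M+R=10
member 0 (0-1): L=2.3921, (cx,cy)=(0.3252,0.9456)
member 1 (0-2): L=1.3240, (cx,cy)=(1.0000,0.0000)
member 2 (1-2): L=2.3270, (cx,cy)=(0.2346,-0.9721)
member 3 (1-3): L=1.2455, (cx,cy)=(0.9956,-0.0939)
member 4 (2-3): L=2.2545, (cx,cy)=(0.3078,0.9514)
member 5 (2-4): L=1.4760, (cx,cy)=(1.0000,0.0000)
member 6 (3-4): L=2.2831, (cx,cy)=(0.3425,-0.9395)
solve A·x = −loads:
  F[0-1] = -978.9390 N (compression)
  F[0-2] = -2239.4766 N (compression)
  F[1-2] = +711.1821 N (tension)
  F[1-3] = +281.2180 N (tension)
  F[2-3] = -412.9290 N (compression)
  F[2-4] = -152.8617 N (compression)
  F[3-4] = +446.2897 N (tension)
  Rx@0 = +2557.8700 N
  Ry@0 = +925.7144 N
  Ry@4 = -419.2944 N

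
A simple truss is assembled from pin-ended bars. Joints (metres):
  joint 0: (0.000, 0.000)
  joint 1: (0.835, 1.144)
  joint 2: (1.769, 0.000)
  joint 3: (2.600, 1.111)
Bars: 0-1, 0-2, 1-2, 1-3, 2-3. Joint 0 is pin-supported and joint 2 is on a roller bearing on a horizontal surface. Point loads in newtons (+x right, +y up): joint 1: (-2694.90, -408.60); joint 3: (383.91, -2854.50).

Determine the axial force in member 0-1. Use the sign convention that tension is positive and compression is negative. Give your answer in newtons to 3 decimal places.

-466.092

N=4 nodes, M=5 members, R=3 reactions → 2N=8, M+R=8
member 0 (0-1): L=1.4163, (cx,cy)=(0.5896,0.8077)
member 1 (0-2): L=1.7690, (cx,cy)=(1.0000,0.0000)
member 2 (1-2): L=1.4769, (cx,cy)=(0.6324,-0.7746)
member 3 (1-3): L=1.7653, (cx,cy)=(0.9998,-0.0187)
member 4 (2-3): L=1.3874, (cx,cy)=(0.5990,0.8008)
solve A·x = −loads:
  F[0-1] = -466.0918 N (compression)
  F[0-2] = -2036.2027 N (compression)
  F[1-2] = -101.4340 N (compression)
  F[1-3] = +2484.6963 N (tension)
  F[2-3] = -3506.6559 N (compression)
  Rx@0 = +2310.9900 N
  Ry@0 = +376.4751 N
  Ry@2 = +2886.6249 N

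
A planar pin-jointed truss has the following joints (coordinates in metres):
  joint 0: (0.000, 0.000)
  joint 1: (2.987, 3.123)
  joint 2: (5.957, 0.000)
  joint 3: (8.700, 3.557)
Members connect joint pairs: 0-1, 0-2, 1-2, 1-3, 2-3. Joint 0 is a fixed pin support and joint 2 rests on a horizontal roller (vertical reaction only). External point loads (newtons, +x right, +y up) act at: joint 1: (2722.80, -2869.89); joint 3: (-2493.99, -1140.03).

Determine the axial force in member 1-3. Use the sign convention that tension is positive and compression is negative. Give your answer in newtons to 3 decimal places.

N=4 nodes, M=5 members, R=3 reactions → 2N=8, M+R=8
member 0 (0-1): L=4.3215, (cx,cy)=(0.6912,0.7227)
member 1 (0-2): L=5.9570, (cx,cy)=(1.0000,0.0000)
member 2 (1-2): L=4.3098, (cx,cy)=(0.6891,-0.7246)
member 3 (1-3): L=5.7295, (cx,cy)=(0.9971,0.0757)
member 4 (2-3): L=4.4918, (cx,cy)=(0.6107,0.7919)
solve A·x = −loads:
  F[0-1] = -1338.9980 N (compression)
  F[0-2] = +1154.3206 N (tension)
  F[1-2] = -2804.9313 N (compression)
  F[1-3] = -1720.2808 N (compression)
  F[2-3] = -1275.0821 N (compression)
  Rx@0 = -228.8100 N
  Ry@0 = +967.6497 N
  Ry@2 = +3042.2703 N

-1720.281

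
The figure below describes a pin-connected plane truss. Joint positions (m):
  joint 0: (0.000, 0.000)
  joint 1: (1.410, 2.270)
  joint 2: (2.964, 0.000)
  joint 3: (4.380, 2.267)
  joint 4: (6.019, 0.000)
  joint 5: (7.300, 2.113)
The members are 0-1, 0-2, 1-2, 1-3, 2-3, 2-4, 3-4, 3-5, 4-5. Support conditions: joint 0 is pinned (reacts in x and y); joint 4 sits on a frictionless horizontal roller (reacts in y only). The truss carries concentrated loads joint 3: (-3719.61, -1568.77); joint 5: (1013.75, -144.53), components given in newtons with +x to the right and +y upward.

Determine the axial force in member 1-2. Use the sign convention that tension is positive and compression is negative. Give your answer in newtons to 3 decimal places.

1749.227

N=6 nodes, M=9 members, R=3 reactions → 2N=12, M+R=12
member 0 (0-1): L=2.6723, (cx,cy)=(0.5276,0.8495)
member 1 (0-2): L=2.9640, (cx,cy)=(1.0000,0.0000)
member 2 (1-2): L=2.7510, (cx,cy)=(0.5649,-0.8252)
member 3 (1-3): L=2.9700, (cx,cy)=(1.0000,-0.0010)
member 4 (2-3): L=2.6729, (cx,cy)=(0.5298,0.8481)
member 5 (2-4): L=3.0550, (cx,cy)=(1.0000,0.0000)
member 6 (3-4): L=2.7974, (cx,cy)=(0.5859,-0.8104)
member 7 (3-5): L=2.9241, (cx,cy)=(0.9986,-0.0527)
member 8 (4-5): L=2.4710, (cx,cy)=(0.5184,0.8551)
solve A·x = −loads:
  F[0-1] = -1696.9441 N (compression)
  F[0-2] = -1810.4805 N (compression)
  F[1-2] = +1749.2268 N (tension)
  F[1-3] = -1883.5054 N (compression)
  F[2-3] = -1701.8308 N (compression)
  F[2-4] = +79.2123 N (tension)
  F[3-4] = -226.5077 N (compression)
  F[3-5] = +1068.7307 N (tension)
  F[4-5] = -103.1936 N (compression)
  Rx@0 = +2705.8600 N
  Ry@0 = +1441.4975 N
  Ry@4 = +271.8025 N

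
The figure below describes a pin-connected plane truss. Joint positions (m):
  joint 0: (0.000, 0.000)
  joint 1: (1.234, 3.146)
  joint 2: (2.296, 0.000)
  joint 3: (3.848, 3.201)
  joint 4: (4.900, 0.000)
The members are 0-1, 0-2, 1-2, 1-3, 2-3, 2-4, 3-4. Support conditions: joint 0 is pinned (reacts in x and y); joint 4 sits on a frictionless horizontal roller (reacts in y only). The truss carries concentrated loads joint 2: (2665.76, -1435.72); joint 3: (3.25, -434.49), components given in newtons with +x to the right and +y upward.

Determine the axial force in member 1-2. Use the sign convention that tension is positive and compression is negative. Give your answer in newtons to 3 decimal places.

887.750

N=5 nodes, M=7 members, R=3 reactions → 2N=10, M+R=10
member 0 (0-1): L=3.3794, (cx,cy)=(0.3652,0.9309)
member 1 (0-2): L=2.2960, (cx,cy)=(1.0000,0.0000)
member 2 (1-2): L=3.3204, (cx,cy)=(0.3198,-0.9475)
member 3 (1-3): L=2.6146, (cx,cy)=(0.9998,0.0210)
member 4 (2-3): L=3.5574, (cx,cy)=(0.4363,0.8998)
member 5 (2-4): L=2.6040, (cx,cy)=(1.0000,0.0000)
member 6 (3-4): L=3.3694, (cx,cy)=(0.3122,-0.9500)
solve A·x = −loads:
  F[0-1] = -917.4992 N (compression)
  F[0-2] = +3004.0421 N (tension)
  F[1-2] = +887.7504 N (tension)
  F[1-3] = -619.1067 N (compression)
  F[2-3] = +660.8049 N (tension)
  F[2-4] = +333.9280 N (tension)
  F[3-4] = -1069.5337 N (compression)
  Rx@0 = -2669.0100 N
  Ry@0 = +854.1419 N
  Ry@4 = +1016.0681 N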